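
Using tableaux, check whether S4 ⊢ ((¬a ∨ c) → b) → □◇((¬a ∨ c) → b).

Not valid

Tableau for the negation ¬(((¬a ∨ c) → b) → □◇((¬a ∨ c) → b)):
1. ¬(((¬a ∨ c) → b) → □◇((¬a ∨ c) → b)), 0
2. (¬a ∨ c) → b, 0
3. ¬□◇((¬a ∨ c) → b), 0
4. b, 0
5. ¬◇((¬a ∨ c) → b), 1
6. ¬((¬a ∨ c) → b), 1
7. ¬a ∨ c, 1
8. ¬b, 1
9. c, 1
Accessibility: 0R0, 0R1, 1R1
The negation has an open branch (countermodel exists).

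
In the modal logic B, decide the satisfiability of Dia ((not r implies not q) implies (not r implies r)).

Satisfiable (open branch found)

1. Dia ((not r implies not q) implies (not r implies r)), u
2. (not r implies not q) implies (not r implies r), v
3. not r implies r, v
4. r, v
Accessibility: uRu, uRv, vRu, vRv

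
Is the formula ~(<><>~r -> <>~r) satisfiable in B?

Satisfiable

1. ~(<><>~r -> <>~r), u
2. <><>~r, u
3. ~<>~r, u
4. r, u
5. <>~r, v
6. r, v
7. ~r, w
Accessibility: uRu, uRv, vRu, vRv, vRw, wRv, wRw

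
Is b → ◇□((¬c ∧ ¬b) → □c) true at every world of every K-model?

Not valid

Tableau for the negation ¬(b → ◇□((¬c ∧ ¬b) → □c)):
1. ¬(b → ◇□((¬c ∧ ¬b) → □c)), w0
2. b, w0
3. ¬◇□((¬c ∧ ¬b) → □c), w0
The negation has an open branch (countermodel exists).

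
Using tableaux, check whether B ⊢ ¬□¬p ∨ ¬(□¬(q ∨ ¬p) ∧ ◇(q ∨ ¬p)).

Tableau for the negation ¬(¬□¬p ∨ ¬(□¬(q ∨ ¬p) ∧ ◇(q ∨ ¬p))):
1. ¬(¬□¬p ∨ ¬(□¬(q ∨ ¬p) ∧ ◇(q ∨ ¬p))), w0
2. □¬p, w0
3. □¬(q ∨ ¬p) ∧ ◇(q ∨ ¬p), w0
4. □¬(q ∨ ¬p), w0
5. ◇(q ∨ ¬p), w0
6. ¬p, w0
7. ¬(q ∨ ¬p), w0
8. ¬q, w0
9. p, w0
Accessibility: w0Rw0
Branch closes: p and ¬p both at w0.
Every branch of the negation's tableau closes; the branch above is one of them.

Valid in B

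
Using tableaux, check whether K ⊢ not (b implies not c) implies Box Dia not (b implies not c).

Not valid

Tableau for the negation not (not (b implies not c) implies Box Dia not (b implies not c)):
1. not (not (b implies not c) implies Box Dia not (b implies not c)), w0
2. not (b implies not c), w0   [neg-implies-rule on 1]
3. not Box Dia not (b implies not c), w0   [neg-implies-rule on 1]
4. b, w0   [neg-implies-rule on 2]
5. c, w0   [neg-implies-rule on 2]
6. not Dia not (b implies not c), w1   [neg-Box-rule on 3: fresh world w1, w0Rw1]
Accessibility: w0Rw1
The negation has an open branch (countermodel exists).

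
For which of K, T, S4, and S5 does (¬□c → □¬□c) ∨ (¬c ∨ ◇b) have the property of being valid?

S5-tableau for the negation ¬((¬□c → □¬□c) ∨ (¬c ∨ ◇b)):
1. ¬((¬□c → □¬□c) ∨ (¬c ∨ ◇b)), w0
2. ¬(¬□c → □¬□c), w0   [¬∨-rule on 1]
3. ¬(¬c ∨ ◇b), w0   [¬∨-rule on 1]
4. ¬□c, w0   [¬→-rule on 2]
5. ¬□¬□c, w0   [¬→-rule on 2]
6. c, w0   [¬∨-rule on 3]
7. ¬◇b, w0   [¬∨-rule on 3]
8. ¬b, w0   [¬◇-rule on 7 via w0Rw0]
9. ¬c, w1   [¬□-rule on 4: fresh world w1, w0Rw1]
10. ¬b, w1   [¬◇-rule on 7 via w0Rw1]
11. □c, w2   [¬□-rule on 5: fresh world w2, w0Rw2]
12. ¬b, w2   [¬◇-rule on 7 via w0Rw2]
13. c, w1   [□-rule on 11 via w2Rw1]
Accessibility: w0Rw0, w0Rw1, w0Rw2, w1Rw0, w1Rw1, w1Rw2, w2Rw0, w2Rw1, w2Rw2
Branch closes: c and ¬c both at w1.
Every branch closes (one shown): valid in S5.
S4-tableau for the negation ¬((¬□c → □¬□c) ∨ (¬c ∨ ◇b)):
1. ¬((¬□c → □¬□c) ∨ (¬c ∨ ◇b)), w0
2. ¬(¬□c → □¬□c), w0   [¬∨-rule on 1]
3. ¬(¬c ∨ ◇b), w0   [¬∨-rule on 1]
4. ¬□c, w0   [¬→-rule on 2]
5. ¬□¬□c, w0   [¬→-rule on 2]
6. c, w0   [¬∨-rule on 3]
7. ¬◇b, w0   [¬∨-rule on 3]
8. ¬b, w0   [¬◇-rule on 7 via w0Rw0]
9. ¬c, w1   [¬□-rule on 4: fresh world w1, w0Rw1]
10. ¬b, w1   [¬◇-rule on 7 via w0Rw1]
11. □c, w2   [¬□-rule on 5: fresh world w2, w0Rw2]
12. ¬b, w2   [¬◇-rule on 7 via w0Rw2]
13. c, w2   [□-rule on 11 via w2Rw2]
Accessibility: w0Rw0, w0Rw1, w0Rw2, w1Rw1, w2Rw2
Complete open branch: countermodel on an S4-frame, so not valid in S4, nor in K, T (the same frame is also a K-frame and a T-frame).

S5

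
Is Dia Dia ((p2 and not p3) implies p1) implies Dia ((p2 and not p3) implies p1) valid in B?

Tableau for the negation not (Dia Dia ((p2 and not p3) implies p1) implies Dia ((p2 and not p3) implies p1)):
1. not (Dia Dia ((p2 and not p3) implies p1) implies Dia ((p2 and not p3) implies p1)), w0
2. Dia Dia ((p2 and not p3) implies p1), w0
3. not Dia ((p2 and not p3) implies p1), w0
4. not ((p2 and not p3) implies p1), w0
5. p2 and not p3, w0
6. not p1, w0
7. p2, w0
8. not p3, w0
9. Dia ((p2 and not p3) implies p1), w1
10. not ((p2 and not p3) implies p1), w1
11. p2 and not p3, w1
12. not p1, w1
13. p2, w1
14. not p3, w1
15. (p2 and not p3) implies p1, w2
16. p1, w2
Accessibility: w0Rw0, w0Rw1, w1Rw0, w1Rw1, w1Rw2, w2Rw1, w2Rw2
The negation has an open branch (countermodel exists).

Invalid (countermodel exists)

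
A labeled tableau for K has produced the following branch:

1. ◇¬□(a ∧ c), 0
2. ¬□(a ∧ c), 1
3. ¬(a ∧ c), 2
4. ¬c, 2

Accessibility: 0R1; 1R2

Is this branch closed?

Open

No atom appears with both signs at the same world.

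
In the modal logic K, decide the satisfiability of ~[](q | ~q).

No, unsatisfiable

1. ~[](q | ~q), u
2. ~(q | ~q), v
3. ~q, v
4. q, v
Accessibility: uRv
Branch closes: q and ~q both at v.
All branches of the tableau close; one closing branch shown above.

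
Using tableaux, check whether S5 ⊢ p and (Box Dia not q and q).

Invalid (countermodel exists)

Tableau for the negation not (p and (Box Dia not q and q)):
1. not (p and (Box Dia not q and q)), 0
2. not (Box Dia not q and q), 0
3. not q, 0
Accessibility: 0R0
The negation has an open branch (countermodel exists).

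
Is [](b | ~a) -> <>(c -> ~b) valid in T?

Tableau for the negation ~([](b | ~a) -> <>(c -> ~b)):
1. ~([](b | ~a) -> <>(c -> ~b)), w0
2. [](b | ~a), w0
3. ~<>(c -> ~b), w0
4. b | ~a, w0
5. ~(c -> ~b), w0
6. c, w0
7. b, w0
8. ~a, w0
Accessibility: w0Rw0
The negation has an open branch (countermodel exists).

Not valid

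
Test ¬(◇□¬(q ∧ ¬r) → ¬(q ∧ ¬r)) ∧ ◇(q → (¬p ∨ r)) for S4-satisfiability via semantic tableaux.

1. ¬(◇□¬(q ∧ ¬r) → ¬(q ∧ ¬r)) ∧ ◇(q → (¬p ∨ r)), 0
2. ¬(◇□¬(q ∧ ¬r) → ¬(q ∧ ¬r)), 0   [∧-rule on 1]
3. ◇(q → (¬p ∨ r)), 0   [∧-rule on 1]
4. ◇□¬(q ∧ ¬r), 0   [¬→-rule on 2]
5. q ∧ ¬r, 0   [¬→-rule on 2]
6. q, 0   [∧-rule on 5]
7. ¬r, 0   [∧-rule on 5]
8. q → (¬p ∨ r), 1   [◇-rule on 3: fresh world 1, 0R1]
9. ¬p ∨ r, 1   [→-rule on 8 (branches; this branch)]
10. r, 1   [∨-rule on 9 (branches; this branch)]
11. □¬(q ∧ ¬r), 2   [◇-rule on 4: fresh world 2, 0R2]
12. ¬(q ∧ ¬r), 2   [□-rule on 11 via 2R2]
13. r, 2   [¬∧-rule on 12 (branches; this branch)]
Accessibility: 0R0, 0R1, 0R2, 1R1, 2R2

Yes, satisfiable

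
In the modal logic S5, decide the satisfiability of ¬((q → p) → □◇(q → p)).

1. ¬((q → p) → □◇(q → p)), u
2. q → p, u   [¬→-rule on 1]
3. ¬□◇(q → p), u   [¬→-rule on 1]
4. p, u   [→-rule on 2 (branches; this branch)]
5. ¬◇(q → p), v   [¬□-rule on 3: fresh world v, uRv]
6. ¬(q → p), u   [¬◇-rule on 5 via vRu]
7. q, u   [¬→-rule on 6]
8. ¬p, u   [¬→-rule on 6]
Accessibility: uRu, uRv, vRu, vRv
Branch closes: p and ¬p both at u.
All branches of the tableau close; one closing branch shown above.

Unsatisfiable (every branch closes)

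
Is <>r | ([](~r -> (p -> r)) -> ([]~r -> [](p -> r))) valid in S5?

Tableau for the negation ~(<>r | ([](~r -> (p -> r)) -> ([]~r -> [](p -> r)))):
1. ~(<>r | ([](~r -> (p -> r)) -> ([]~r -> [](p -> r)))), u
2. ~<>r, u
3. ~([](~r -> (p -> r)) -> ([]~r -> [](p -> r))), u
4. [](~r -> (p -> r)), u
5. ~([]~r -> [](p -> r)), u
6. []~r, u
7. ~[](p -> r), u
8. ~r, u
9. ~r -> (p -> r), u
10. p -> r, u
11. ~p, u
12. ~(p -> r), v
13. p, v
14. ~r, v
15. ~r -> (p -> r), v
16. p -> r, v
17. r, v
Accessibility: uRu, uRv, vRu, vRv
Branch closes: r and ~r both at v.
Every branch of the negation's tableau closes; the branch above is one of them.

Valid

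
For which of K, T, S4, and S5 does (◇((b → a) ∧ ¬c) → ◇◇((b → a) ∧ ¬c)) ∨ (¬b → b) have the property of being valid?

T, S4, S5

T-tableau for the negation ¬((◇((b → a) ∧ ¬c) → ◇◇((b → a) ∧ ¬c)) ∨ (¬b → b)):
1. ¬((◇((b → a) ∧ ¬c) → ◇◇((b → a) ∧ ¬c)) ∨ (¬b → b)), w0
2. ¬(◇((b → a) ∧ ¬c) → ◇◇((b → a) ∧ ¬c)), w0   [¬∨-rule on 1]
3. ¬(¬b → b), w0   [¬∨-rule on 1]
4. ◇((b → a) ∧ ¬c), w0   [¬→-rule on 2]
5. ¬◇◇((b → a) ∧ ¬c), w0   [¬→-rule on 2]
6. ¬b, w0   [¬→-rule on 3]
7. ¬◇((b → a) ∧ ¬c), w0   [¬◇-rule on 5 via w0Rw0]
8. ¬((b → a) ∧ ¬c), w0   [¬◇-rule on 7 via w0Rw0]
9. c, w0   [¬∧-rule on 8 (branches; this branch)]
10. (b → a) ∧ ¬c, w1   [◇-rule on 4: fresh world w1, w0Rw1]
11. b → a, w1   [∧-rule on 10]
12. ¬c, w1   [∧-rule on 10]
13. ¬◇((b → a) ∧ ¬c), w1   [¬◇-rule on 5 via w0Rw1]
14. ¬((b → a) ∧ ¬c), w1   [¬◇-rule on 7 via w0Rw1]
15. a, w1   [→-rule on 11 (branches; this branch)]
16. ¬(b → a), w1   [¬∧-rule on 14 (branches; this branch)]
17. b, w1   [¬→-rule on 16]
18. ¬a, w1   [¬→-rule on 16]
Accessibility: w0Rw0, w0Rw1, w1Rw1
Branch closes: a and ¬a both at w1.
Every branch closes (one shown): valid in T, hence also in S4, S5 (every theorem of T is a theorem of S4 and S5).
K-tableau for the negation ¬((◇((b → a) ∧ ¬c) → ◇◇((b → a) ∧ ¬c)) ∨ (¬b → b)):
1. ¬((◇((b → a) ∧ ¬c) → ◇◇((b → a) ∧ ¬c)) ∨ (¬b → b)), w0
2. ¬(◇((b → a) ∧ ¬c) → ◇◇((b → a) ∧ ¬c)), w0   [¬∨-rule on 1]
3. ¬(¬b → b), w0   [¬∨-rule on 1]
4. ◇((b → a) ∧ ¬c), w0   [¬→-rule on 2]
5. ¬◇◇((b → a) ∧ ¬c), w0   [¬→-rule on 2]
6. ¬b, w0   [¬→-rule on 3]
7. (b → a) ∧ ¬c, w1   [◇-rule on 4: fresh world w1, w0Rw1]
8. b → a, w1   [∧-rule on 7]
9. ¬c, w1   [∧-rule on 7]
10. ¬◇((b → a) ∧ ¬c), w1   [¬◇-rule on 5 via w0Rw1]
11. a, w1   [→-rule on 8 (branches; this branch)]
Accessibility: w0Rw1
Complete open branch: countermodel on a K-frame, so not valid in K.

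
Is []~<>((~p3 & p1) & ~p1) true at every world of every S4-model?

Tableau for the negation ~[]~<>((~p3 & p1) & ~p1):
1. ~[]~<>((~p3 & p1) & ~p1), w0
2. <>((~p3 & p1) & ~p1), w1   [~[]-rule on 1: fresh world w1, w0Rw1]
3. (~p3 & p1) & ~p1, w2   [<>-rule on 2: fresh world w2, w1Rw2]
4. ~p3 & p1, w2   [&-rule on 3]
5. ~p1, w2   [&-rule on 3]
6. ~p3, w2   [&-rule on 4]
7. p1, w2   [&-rule on 4]
Accessibility: w0Rw0, w0Rw1, w0Rw2, w1Rw1, w1Rw2, w2Rw2
Branch closes: p1 and ~p1 both at w2.
Every branch of the negation's tableau closes; the branch above is one of them.

Yes, valid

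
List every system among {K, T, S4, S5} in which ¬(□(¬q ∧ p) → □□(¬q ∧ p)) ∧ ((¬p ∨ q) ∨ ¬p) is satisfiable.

K

K-tableau for the formula:
1. ¬(□(¬q ∧ p) → □□(¬q ∧ p)) ∧ ((¬p ∨ q) ∨ ¬p), u
2. ¬(□(¬q ∧ p) → □□(¬q ∧ p)), u
3. (¬p ∨ q) ∨ ¬p, u
4. □(¬q ∧ p), u
5. ¬□□(¬q ∧ p), u
6. ¬p, u
7. ¬□(¬q ∧ p), v
8. ¬q ∧ p, v
9. ¬q, v
10. p, v
11. ¬(¬q ∧ p), w
12. ¬p, w
Accessibility: uRv, vRw
Complete open branch: satisfiable in K.
T-tableau for the formula:
1. ¬(□(¬q ∧ p) → □□(¬q ∧ p)) ∧ ((¬p ∨ q) ∨ ¬p), u
2. ¬(□(¬q ∧ p) → □□(¬q ∧ p)), u
3. (¬p ∨ q) ∨ ¬p, u
4. □(¬q ∧ p), u
5. ¬□□(¬q ∧ p), u
6. ¬q ∧ p, u
7. ¬q, u
8. p, u
9. ¬p ∨ q, u
10. q, u
Accessibility: uRu
Branch closes: q and ¬q both at u.
Every branch closes (one shown): unsatisfiable in T, hence also in S4, S5 (every S4/S5-frame is a T-frame).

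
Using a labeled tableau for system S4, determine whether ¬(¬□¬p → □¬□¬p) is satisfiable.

1. ¬(¬□¬p → □¬□¬p), u
2. ¬□¬p, u
3. ¬□¬□¬p, u
4. p, v
5. □¬p, w
6. ¬p, w
Accessibility: uRu, uRv, uRw, vRv, wRw

Yes, satisfiable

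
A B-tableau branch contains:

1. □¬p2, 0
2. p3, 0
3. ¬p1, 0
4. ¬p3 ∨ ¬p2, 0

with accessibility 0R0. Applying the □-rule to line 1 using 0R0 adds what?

¬p2, 0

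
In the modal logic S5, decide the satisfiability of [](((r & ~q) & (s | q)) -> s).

1. [](((r & ~q) & (s | q)) -> s), 0
2. ((r & ~q) & (s | q)) -> s, 0
3. s, 0
Accessibility: 0R0

Yes, satisfiable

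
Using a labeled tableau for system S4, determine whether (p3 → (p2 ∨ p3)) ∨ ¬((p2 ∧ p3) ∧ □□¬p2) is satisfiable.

1. (p3 → (p2 ∨ p3)) ∨ ¬((p2 ∧ p3) ∧ □□¬p2), u
2. ¬((p2 ∧ p3) ∧ □□¬p2), u   [∨-rule on 1 (branches; this branch)]
3. ¬□□¬p2, u   [¬∧-rule on 2 (branches; this branch)]
4. ¬□¬p2, v   [¬□-rule on 3: fresh world v, uRv]
5. p2, w   [¬□-rule on 4: fresh world w, vRw]
Accessibility: uRu, uRv, uRw, vRv, vRw, wRw

Yes, satisfiable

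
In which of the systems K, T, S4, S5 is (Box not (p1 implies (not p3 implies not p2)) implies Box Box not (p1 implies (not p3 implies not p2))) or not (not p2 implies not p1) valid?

S4, S5

T-tableau for the negation not ((Box not (p1 implies (not p3 implies not p2)) implies Box Box not (p1 implies (not p3 implies not p2))) or not (not p2 implies not p1)):
1. not ((Box not (p1 implies (not p3 implies not p2)) implies Box Box not (p1 implies (not p3 implies not p2))) or not (not p2 implies not p1)), u
2. not (Box not (p1 implies (not p3 implies not p2)) implies Box Box not (p1 implies (not p3 implies not p2))), u
3. not p2 implies not p1, u
4. Box not (p1 implies (not p3 implies not p2)), u
5. not Box Box not (p1 implies (not p3 implies not p2)), u
6. not (p1 implies (not p3 implies not p2)), u
7. p1, u
8. not (not p3 implies not p2), u
9. not p3, u
10. p2, u
11. not Box not (p1 implies (not p3 implies not p2)), v
12. not (p1 implies (not p3 implies not p2)), v
13. p1, v
14. not (not p3 implies not p2), v
15. not p3, v
16. p2, v
17. p1 implies (not p3 implies not p2), w
18. not p3 implies not p2, w
19. not p2, w
Accessibility: uRu, uRv, vRv, vRw, wRw
Complete open branch: countermodel on a T-frame, so not valid in T, nor in K (the same frame is also a K-frame).
S4-tableau for the negation not ((Box not (p1 implies (not p3 implies not p2)) implies Box Box not (p1 implies (not p3 implies not p2))) or not (not p2 implies not p1)):
1. not ((Box not (p1 implies (not p3 implies not p2)) implies Box Box not (p1 implies (not p3 implies not p2))) or not (not p2 implies not p1)), u
2. not (Box not (p1 implies (not p3 implies not p2)) implies Box Box not (p1 implies (not p3 implies not p2))), u
3. not p2 implies not p1, u
4. Box not (p1 implies (not p3 implies not p2)), u
5. not Box Box not (p1 implies (not p3 implies not p2)), u
6. not (p1 implies (not p3 implies not p2)), u
7. p1, u
8. not (not p3 implies not p2), u
9. not p3, u
10. p2, u
11. not Box not (p1 implies (not p3 implies not p2)), v
12. not (p1 implies (not p3 implies not p2)), v
13. p1, v
14. not (not p3 implies not p2), v
15. not p3, v
16. p2, v
17. p1 implies (not p3 implies not p2), w
18. not (p1 implies (not p3 implies not p2)), w
19. p1, w
20. not (not p3 implies not p2), w
21. not p3, w
22. p2, w
23. not p3 implies not p2, w
24. not p2, w
Accessibility: uRu, uRv, uRw, vRv, vRw, wRw
Branch closes: p2 and not p2 both at w.
Every branch closes (one shown): valid in S4, hence also in S5 (every theorem of S4 is a theorem of S5).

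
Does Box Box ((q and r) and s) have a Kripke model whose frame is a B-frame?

1. Box Box ((q and r) and s), w0
2. Box ((q and r) and s), w0   [Box-rule on 1 via w0Rw0]
3. (q and r) and s, w0   [Box-rule on 2 via w0Rw0]
4. q and r, w0   [and-rule on 3]
5. s, w0   [and-rule on 3]
6. q, w0   [and-rule on 4]
7. r, w0   [and-rule on 4]
Accessibility: w0Rw0

Satisfiable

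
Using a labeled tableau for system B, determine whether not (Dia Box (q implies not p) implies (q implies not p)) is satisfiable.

1. not (Dia Box (q implies not p) implies (q implies not p)), u
2. Dia Box (q implies not p), u   [neg-implies-rule on 1]
3. not (q implies not p), u   [neg-implies-rule on 1]
4. q, u   [neg-implies-rule on 3]
5. p, u   [neg-implies-rule on 3]
6. Box (q implies not p), v   [Dia-rule on 2: fresh world v, uRv]
7. q implies not p, u   [Box-rule on 6 via vRu]
8. q implies not p, v   [Box-rule on 6 via vRv]
9. not p, u   [implies-rule on 7 (branches; this branch)]
Accessibility: uRu, uRv, vRu, vRv
Branch closes: p and not p both at u.
(One branch shown.) All branches close.

No, unsatisfiable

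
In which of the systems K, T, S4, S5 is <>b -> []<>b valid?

S5-tableau for the negation ~(<>b -> []<>b):
1. ~(<>b -> []<>b), 0
2. <>b, 0
3. ~[]<>b, 0
4. b, 1
5. ~<>b, 2
6. ~b, 0
7. ~b, 1
Accessibility: 0R0, 0R1, 0R2, 1R0, 1R1, 1R2, 2R0, 2R1, 2R2
Branch closes: b and ~b both at 1.
Every branch closes (one shown): valid in S5.
S4-tableau for the negation ~(<>b -> []<>b):
1. ~(<>b -> []<>b), 0
2. <>b, 0
3. ~[]<>b, 0
4. b, 1
5. ~<>b, 2
6. ~b, 2
Accessibility: 0R0, 0R1, 0R2, 1R1, 2R2
Complete open branch: countermodel on an S4-frame, so not valid in S4, nor in K, T (the same frame is also a K-frame and a T-frame).

S5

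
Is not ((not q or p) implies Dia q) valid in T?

Tableau for the negation (not q or p) implies Dia q:
1. (not q or p) implies Dia q, u
2. Dia q, u   [implies-rule on 1 (branches; this branch)]
3. q, v   [Dia-rule on 2: fresh world v, uRv]
Accessibility: uRu, uRv, vRv
The negation has an open branch (countermodel exists).

Invalid (countermodel exists)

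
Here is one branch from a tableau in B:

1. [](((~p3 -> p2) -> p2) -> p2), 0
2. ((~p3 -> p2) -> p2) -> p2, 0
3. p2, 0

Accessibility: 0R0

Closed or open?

No atom appears with both signs at the same world.

No, open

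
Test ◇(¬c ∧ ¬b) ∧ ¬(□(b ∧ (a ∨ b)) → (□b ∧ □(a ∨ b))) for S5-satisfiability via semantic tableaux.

1. ◇(¬c ∧ ¬b) ∧ ¬(□(b ∧ (a ∨ b)) → (□b ∧ □(a ∨ b))), u
2. ◇(¬c ∧ ¬b), u
3. ¬(□(b ∧ (a ∨ b)) → (□b ∧ □(a ∨ b))), u
4. □(b ∧ (a ∨ b)), u
5. ¬(□b ∧ □(a ∨ b)), u
6. b ∧ (a ∨ b), u
7. b, u
8. a ∨ b, u
9. ¬□(a ∨ b), u
10. ¬c ∧ ¬b, v
11. ¬c, v
12. ¬b, v
13. b ∧ (a ∨ b), v
14. b, v
15. a ∨ b, v
Accessibility: uRu, uRv, vRu, vRv
Branch closes: b and ¬b both at v.
Every branch closes; the branch above is one of them.

Unsatisfiable (every branch closes)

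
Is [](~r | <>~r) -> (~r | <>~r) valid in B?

Tableau for the negation ~([](~r | <>~r) -> (~r | <>~r)):
1. ~([](~r | <>~r) -> (~r | <>~r)), w0
2. [](~r | <>~r), w0
3. ~(~r | <>~r), w0
4. r, w0
5. ~<>~r, w0
6. ~r | <>~r, w0
7. <>~r, w0
8. ~r, w1
9. ~r | <>~r, w1
10. r, w1
Accessibility: w0Rw0, w0Rw1, w1Rw0, w1Rw1
Branch closes: r and ~r both at w1.
All branches of the negation close; one closing branch shown above.

Valid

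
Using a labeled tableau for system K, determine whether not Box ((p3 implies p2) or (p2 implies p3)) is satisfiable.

1. not Box ((p3 implies p2) or (p2 implies p3)), 0
2. not ((p3 implies p2) or (p2 implies p3)), 1
3. not (p3 implies p2), 1
4. not (p2 implies p3), 1
5. p3, 1
6. not p2, 1
7. p2, 1
8. not p3, 1
Accessibility: 0R1
Branch closes: p2 and not p2 both at 1.
(One branch shown.) All branches close.

Unsatisfiable (every branch closes)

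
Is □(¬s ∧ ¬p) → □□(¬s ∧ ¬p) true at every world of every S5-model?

Valid

Tableau for the negation ¬(□(¬s ∧ ¬p) → □□(¬s ∧ ¬p)):
1. ¬(□(¬s ∧ ¬p) → □□(¬s ∧ ¬p)), w0
2. □(¬s ∧ ¬p), w0
3. ¬□□(¬s ∧ ¬p), w0
4. ¬s ∧ ¬p, w0
5. ¬s, w0
6. ¬p, w0
7. ¬□(¬s ∧ ¬p), w1
8. ¬s ∧ ¬p, w1
9. ¬s, w1
10. ¬p, w1
11. ¬(¬s ∧ ¬p), w2
12. ¬s ∧ ¬p, w2
13. ¬s, w2
14. ¬p, w2
15. p, w2
Accessibility: w0Rw0, w0Rw1, w0Rw2, w1Rw0, w1Rw1, w1Rw2, w2Rw0, w2Rw1, w2Rw2
Branch closes: p and ¬p both at w2.
All branches of the negation close; one closing branch shown above.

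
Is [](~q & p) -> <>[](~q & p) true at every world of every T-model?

Tableau for the negation ~([](~q & p) -> <>[](~q & p)):
1. ~([](~q & p) -> <>[](~q & p)), u
2. [](~q & p), u   [~->-rule on 1]
3. ~<>[](~q & p), u   [~->-rule on 1]
4. ~q & p, u   [[]-rule on 2 via uRu]
5. ~q, u   [&-rule on 4]
6. p, u   [&-rule on 4]
7. ~[](~q & p), u   [~<>-rule on 3 via uRu]
8. ~(~q & p), v   [~[]-rule on 7: fresh world v, uRv]
9. ~q & p, v   [[]-rule on 2 via uRv]
10. ~q, v   [&-rule on 9]
11. p, v   [&-rule on 9]
12. ~[](~q & p), v   [~<>-rule on 3 via uRv]
13. ~p, v   [~&-rule on 8 (branches; this branch)]
Accessibility: uRu, uRv, vRv
Branch closes: p and ~p both at v.
Every branch of the negation's tableau closes; the branch above is one of them.

Valid in T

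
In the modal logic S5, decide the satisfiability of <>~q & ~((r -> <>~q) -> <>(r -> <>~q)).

No, unsatisfiable

1. <>~q & ~((r -> <>~q) -> <>(r -> <>~q)), w0
2. <>~q, w0   [&-rule on 1]
3. ~((r -> <>~q) -> <>(r -> <>~q)), w0   [&-rule on 1]
4. r -> <>~q, w0   [~->-rule on 3]
5. ~<>(r -> <>~q), w0   [~->-rule on 3]
6. ~(r -> <>~q), w0   [~<>-rule on 5 via w0Rw0]
7. r, w0   [~->-rule on 6]
8. ~<>~q, w0   [~->-rule on 6]
9. q, w0   [~<>-rule on 8 via w0Rw0]
10. ~q, w1   [<>-rule on 2: fresh world w1, w0Rw1]
11. ~(r -> <>~q), w1   [~<>-rule on 5 via w0Rw1]
12. r, w1   [~->-rule on 11]
13. ~<>~q, w1   [~->-rule on 11]
14. q, w1   [~<>-rule on 8 via w0Rw1]
Accessibility: w0Rw0, w0Rw1, w1Rw0, w1Rw1
Branch closes: q and ~q both at w1.
All branches of the tableau close; one closing branch shown above.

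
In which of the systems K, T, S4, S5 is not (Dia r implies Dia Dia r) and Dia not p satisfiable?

T-tableau for the formula:
1. not (Dia r implies Dia Dia r) and Dia not p, w0
2. not (Dia r implies Dia Dia r), w0   [and-rule on 1]
3. Dia not p, w0   [and-rule on 1]
4. Dia r, w0   [neg-implies-rule on 2]
5. not Dia Dia r, w0   [neg-implies-rule on 2]
6. not Dia r, w0   [neg-Dia-rule on 5 via w0Rw0]
7. not r, w0   [neg-Dia-rule on 6 via w0Rw0]
8. not p, w1   [Dia-rule on 3: fresh world w1, w0Rw1]
9. not Dia r, w1   [neg-Dia-rule on 5 via w0Rw1]
10. not r, w1   [neg-Dia-rule on 6 via w0Rw1]
11. r, w2   [Dia-rule on 4: fresh world w2, w0Rw2]
12. not Dia r, w2   [neg-Dia-rule on 5 via w0Rw2]
13. not r, w2   [neg-Dia-rule on 6 via w0Rw2]
Accessibility: w0Rw0, w0Rw1, w0Rw2, w1Rw1, w2Rw2
Branch closes: r and not r both at w2.
Every branch closes (one shown): unsatisfiable in T, hence also in S4, S5 (every S4/S5-frame is a T-frame).
K-tableau for the formula:
1. not (Dia r implies Dia Dia r) and Dia not p, w0
2. not (Dia r implies Dia Dia r), w0   [and-rule on 1]
3. Dia not p, w0   [and-rule on 1]
4. Dia r, w0   [neg-implies-rule on 2]
5. not Dia Dia r, w0   [neg-implies-rule on 2]
6. not p, w1   [Dia-rule on 3: fresh world w1, w0Rw1]
7. not Dia r, w1   [neg-Dia-rule on 5 via w0Rw1]
8. r, w2   [Dia-rule on 4: fresh world w2, w0Rw2]
9. not Dia r, w2   [neg-Dia-rule on 5 via w0Rw2]
Accessibility: w0Rw1, w0Rw2
Complete open branch: satisfiable in K.

K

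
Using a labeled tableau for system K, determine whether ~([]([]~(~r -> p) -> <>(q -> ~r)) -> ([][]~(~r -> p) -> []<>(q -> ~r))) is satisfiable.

Unsatisfiable

1. ~([]([]~(~r -> p) -> <>(q -> ~r)) -> ([][]~(~r -> p) -> []<>(q -> ~r))), 0
2. []([]~(~r -> p) -> <>(q -> ~r)), 0   [~->-rule on 1]
3. ~([][]~(~r -> p) -> []<>(q -> ~r)), 0   [~->-rule on 1]
4. [][]~(~r -> p), 0   [~->-rule on 3]
5. ~[]<>(q -> ~r), 0   [~->-rule on 3]
6. ~<>(q -> ~r), 1   [~[]-rule on 5: fresh world 1, 0R1]
7. []~(~r -> p) -> <>(q -> ~r), 1   [[]-rule on 2 via 0R1]
8. []~(~r -> p), 1   [[]-rule on 4 via 0R1]
9. <>(q -> ~r), 1   [->-rule on 7 (branches; this branch)]
10. q -> ~r, 2   [<>-rule on 9: fresh world 2, 1R2]
11. ~(q -> ~r), 2   [~<>-rule on 6 via 1R2]
12. q, 2   [~->-rule on 11]
13. r, 2   [~->-rule on 11]
14. ~(~r -> p), 2   [[]-rule on 8 via 1R2]
15. ~r, 2   [~->-rule on 14]
16. ~p, 2   [~->-rule on 14]
Accessibility: 0R1, 1R2
Branch closes: r and ~r both at 2.
(One branch shown.) All branches close.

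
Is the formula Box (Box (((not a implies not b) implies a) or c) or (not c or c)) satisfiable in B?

Yes, satisfiable

1. Box (Box (((not a implies not b) implies a) or c) or (not c or c)), u
2. Box (((not a implies not b) implies a) or c) or (not c or c), u
3. not c or c, u
4. c, u
Accessibility: uRu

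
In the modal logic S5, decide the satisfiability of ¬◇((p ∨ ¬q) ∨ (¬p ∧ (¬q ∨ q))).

1. ¬◇((p ∨ ¬q) ∨ (¬p ∧ (¬q ∨ q))), 0
2. ¬((p ∨ ¬q) ∨ (¬p ∧ (¬q ∨ q))), 0
3. ¬(p ∨ ¬q), 0
4. ¬(¬p ∧ (¬q ∨ q)), 0
5. ¬p, 0
6. q, 0
7. ¬(¬q ∨ q), 0
8. ¬q, 0
Accessibility: 0R0
Branch closes: q and ¬q both at 0.
(One branch shown.) All branches close.

No, unsatisfiable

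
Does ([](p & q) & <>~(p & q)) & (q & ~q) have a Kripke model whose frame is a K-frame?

1. ([](p & q) & <>~(p & q)) & (q & ~q), w0
2. [](p & q) & <>~(p & q), w0
3. q & ~q, w0
4. [](p & q), w0
5. <>~(p & q), w0
6. q, w0
7. ~q, w0
Branch closes: q and ~q both at w0.
(One branch shown.) All branches close.

No, unsatisfiable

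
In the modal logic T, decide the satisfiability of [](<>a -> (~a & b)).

Satisfiable (open branch found)

1. [](<>a -> (~a & b)), u
2. <>a -> (~a & b), u   [[]-rule on 1 via uRu]
3. ~a & b, u   [->-rule on 2 (branches; this branch)]
4. ~a, u   [&-rule on 3]
5. b, u   [&-rule on 3]
Accessibility: uRu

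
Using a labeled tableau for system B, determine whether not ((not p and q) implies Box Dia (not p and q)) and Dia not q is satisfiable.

1. not ((not p and q) implies Box Dia (not p and q)) and Dia not q, 0
2. not ((not p and q) implies Box Dia (not p and q)), 0   [and-rule on 1]
3. Dia not q, 0   [and-rule on 1]
4. not p and q, 0   [neg-implies-rule on 2]
5. not Box Dia (not p and q), 0   [neg-implies-rule on 2]
6. not p, 0   [and-rule on 4]
7. q, 0   [and-rule on 4]
8. not q, 1   [Dia-rule on 3: fresh world 1, 0R1]
9. not Dia (not p and q), 2   [neg-Box-rule on 5: fresh world 2, 0R2]
10. not (not p and q), 0   [neg-Dia-rule on 9 via 2R0]
11. not (not p and q), 2   [neg-Dia-rule on 9 via 2R2]
12. not q, 0   [neg-and-rule on 10 (branches; this branch)]
Accessibility: 0R0, 0R1, 0R2, 1R0, 1R1, 2R0, 2R2
Branch closes: q and not q both at 0.
(One branch shown.) All branches close.

Unsatisfiable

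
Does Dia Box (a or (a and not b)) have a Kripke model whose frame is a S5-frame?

Satisfiable

1. Dia Box (a or (a and not b)), u
2. Box (a or (a and not b)), v
3. a or (a and not b), u
4. a or (a and not b), v
5. a and not b, u
6. a, u
7. not b, u
8. a and not b, v
9. a, v
10. not b, v
Accessibility: uRu, uRv, vRu, vRv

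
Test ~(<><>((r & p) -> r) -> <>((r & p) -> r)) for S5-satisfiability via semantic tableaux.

1. ~(<><>((r & p) -> r) -> <>((r & p) -> r)), 0
2. <><>((r & p) -> r), 0
3. ~<>((r & p) -> r), 0
4. ~((r & p) -> r), 0
5. r & p, 0
6. ~r, 0
7. r, 0
8. p, 0
Accessibility: 0R0
Branch closes: r and ~r both at 0.
All branches of the tableau close; one closing branch shown above.

Unsatisfiable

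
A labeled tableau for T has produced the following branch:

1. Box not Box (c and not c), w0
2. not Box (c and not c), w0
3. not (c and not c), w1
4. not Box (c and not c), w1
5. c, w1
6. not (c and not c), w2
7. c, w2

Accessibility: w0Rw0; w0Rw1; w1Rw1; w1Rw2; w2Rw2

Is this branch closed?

No world carries both an atom and its negation.

Open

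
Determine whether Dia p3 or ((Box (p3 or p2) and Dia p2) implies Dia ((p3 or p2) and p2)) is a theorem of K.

Valid

Tableau for the negation not (Dia p3 or ((Box (p3 or p2) and Dia p2) implies Dia ((p3 or p2) and p2))):
1. not (Dia p3 or ((Box (p3 or p2) and Dia p2) implies Dia ((p3 or p2) and p2))), 0
2. not Dia p3, 0
3. not ((Box (p3 or p2) and Dia p2) implies Dia ((p3 or p2) and p2)), 0
4. Box (p3 or p2) and Dia p2, 0
5. not Dia ((p3 or p2) and p2), 0
6. Box (p3 or p2), 0
7. Dia p2, 0
8. p2, 1
9. not p3, 1
10. not ((p3 or p2) and p2), 1
11. p3 or p2, 1
12. not (p3 or p2), 1
13. not p2, 1
Accessibility: 0R1
Branch closes: p2 and not p2 both at 1.
All branches of the negation close; one closing branch shown above.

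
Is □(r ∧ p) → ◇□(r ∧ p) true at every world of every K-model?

Not valid

Tableau for the negation ¬(□(r ∧ p) → ◇□(r ∧ p)):
1. ¬(□(r ∧ p) → ◇□(r ∧ p)), w0
2. □(r ∧ p), w0   [¬→-rule on 1]
3. ¬◇□(r ∧ p), w0   [¬→-rule on 1]
The negation has an open branch (countermodel exists).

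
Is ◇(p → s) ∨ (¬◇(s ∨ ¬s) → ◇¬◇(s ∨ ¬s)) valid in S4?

Tableau for the negation ¬(◇(p → s) ∨ (¬◇(s ∨ ¬s) → ◇¬◇(s ∨ ¬s))):
1. ¬(◇(p → s) ∨ (¬◇(s ∨ ¬s) → ◇¬◇(s ∨ ¬s))), u
2. ¬◇(p → s), u
3. ¬(¬◇(s ∨ ¬s) → ◇¬◇(s ∨ ¬s)), u
4. ¬◇(s ∨ ¬s), u
5. ¬◇¬◇(s ∨ ¬s), u
6. ¬(p → s), u
7. p, u
8. ¬s, u
9. ¬(s ∨ ¬s), u
10. s, u
Accessibility: uRu
Branch closes: s and ¬s both at u.
Every branch of the negation's tableau closes; the branch above is one of them.

Valid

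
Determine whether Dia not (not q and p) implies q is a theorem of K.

Invalid (countermodel exists)

Tableau for the negation not (Dia not (not q and p) implies q):
1. not (Dia not (not q and p) implies q), 0
2. Dia not (not q and p), 0   [neg-implies-rule on 1]
3. not q, 0   [neg-implies-rule on 1]
4. not (not q and p), 1   [Dia-rule on 2: fresh world 1, 0R1]
5. not p, 1   [neg-and-rule on 4 (branches; this branch)]
Accessibility: 0R1
The negation has an open branch (countermodel exists).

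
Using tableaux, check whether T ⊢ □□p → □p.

Tableau for the negation ¬(□□p → □p):
1. ¬(□□p → □p), 0
2. □□p, 0
3. ¬□p, 0
4. □p, 0
5. p, 0
6. ¬p, 1
7. □p, 1
8. p, 1
Accessibility: 0R0, 0R1, 1R1
Branch closes: p and ¬p both at 1.
Every branch of the negation's tableau closes; the branch above is one of them.

Valid in T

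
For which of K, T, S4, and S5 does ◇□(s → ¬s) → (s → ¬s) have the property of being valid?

S5

S5-tableau for the negation ¬(◇□(s → ¬s) → (s → ¬s)):
1. ¬(◇□(s → ¬s) → (s → ¬s)), 0
2. ◇□(s → ¬s), 0   [¬→-rule on 1]
3. ¬(s → ¬s), 0   [¬→-rule on 1]
4. s, 0   [¬→-rule on 3]
5. □(s → ¬s), 1   [◇-rule on 2: fresh world 1, 0R1]
6. s → ¬s, 0   [□-rule on 5 via 1R0]
7. s → ¬s, 1   [□-rule on 5 via 1R1]
8. ¬s, 0   [→-rule on 6 (branches; this branch)]
Accessibility: 0R0, 0R1, 1R0, 1R1
Branch closes: s and ¬s both at 0.
Every branch closes (one shown): valid in S5.
S4-tableau for the negation ¬(◇□(s → ¬s) → (s → ¬s)):
1. ¬(◇□(s → ¬s) → (s → ¬s)), 0
2. ◇□(s → ¬s), 0   [¬→-rule on 1]
3. ¬(s → ¬s), 0   [¬→-rule on 1]
4. s, 0   [¬→-rule on 3]
5. □(s → ¬s), 1   [◇-rule on 2: fresh world 1, 0R1]
6. s → ¬s, 1   [□-rule on 5 via 1R1]
7. ¬s, 1   [→-rule on 6 (branches; this branch)]
Accessibility: 0R0, 0R1, 1R1
Complete open branch: countermodel on an S4-frame, so not valid in S4, nor in K, T (the same frame is also a K-frame and a T-frame).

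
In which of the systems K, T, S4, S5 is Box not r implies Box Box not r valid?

S4, S5

S4-tableau for the negation not (Box not r implies Box Box not r):
1. not (Box not r implies Box Box not r), u
2. Box not r, u   [neg-implies-rule on 1]
3. not Box Box not r, u   [neg-implies-rule on 1]
4. not r, u   [Box-rule on 2 via uRu]
5. not Box not r, v   [neg-Box-rule on 3: fresh world v, uRv]
6. not r, v   [Box-rule on 2 via uRv]
7. r, w   [neg-Box-rule on 5: fresh world w, vRw]
8. not r, w   [Box-rule on 2 via uRw]
Accessibility: uRu, uRv, uRw, vRv, vRw, wRw
Branch closes: r and not r both at w.
Every branch closes (one shown): valid in S4, hence also in S5 (every theorem of S4 is a theorem of S5).
T-tableau for the negation not (Box not r implies Box Box not r):
1. not (Box not r implies Box Box not r), u
2. Box not r, u   [neg-implies-rule on 1]
3. not Box Box not r, u   [neg-implies-rule on 1]
4. not r, u   [Box-rule on 2 via uRu]
5. not Box not r, v   [neg-Box-rule on 3: fresh world v, uRv]
6. not r, v   [Box-rule on 2 via uRv]
7. r, w   [neg-Box-rule on 5: fresh world w, vRw]
Accessibility: uRu, uRv, vRv, vRw, wRw
Complete open branch: countermodel on a T-frame, so not valid in T, nor in K (the same frame is also a K-frame).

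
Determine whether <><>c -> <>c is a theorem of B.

Tableau for the negation ~(<><>c -> <>c):
1. ~(<><>c -> <>c), w0
2. <><>c, w0
3. ~<>c, w0
4. ~c, w0
5. <>c, w1
6. ~c, w1
7. c, w2
Accessibility: w0Rw0, w0Rw1, w1Rw0, w1Rw1, w1Rw2, w2Rw1, w2Rw2
The negation has an open branch (countermodel exists).

No, not valid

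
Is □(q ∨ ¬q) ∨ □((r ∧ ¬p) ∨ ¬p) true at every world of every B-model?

Tableau for the negation ¬(□(q ∨ ¬q) ∨ □((r ∧ ¬p) ∨ ¬p)):
1. ¬(□(q ∨ ¬q) ∨ □((r ∧ ¬p) ∨ ¬p)), u
2. ¬□(q ∨ ¬q), u
3. ¬□((r ∧ ¬p) ∨ ¬p), u
4. ¬(q ∨ ¬q), v
5. ¬q, v
6. q, v
Accessibility: uRu, uRv, vRu, vRv
Branch closes: q and ¬q both at v.
Every branch of the negation's tableau closes; the branch above is one of them.

Yes, valid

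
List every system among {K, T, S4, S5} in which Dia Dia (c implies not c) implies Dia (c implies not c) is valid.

S4, S5

S4-tableau for the negation not (Dia Dia (c implies not c) implies Dia (c implies not c)):
1. not (Dia Dia (c implies not c) implies Dia (c implies not c)), w0
2. Dia Dia (c implies not c), w0
3. not Dia (c implies not c), w0
4. not (c implies not c), w0
5. c, w0
6. Dia (c implies not c), w1
7. not (c implies not c), w1
8. c, w1
9. c implies not c, w2
10. not (c implies not c), w2
11. c, w2
12. not c, w2
Accessibility: w0Rw0, w0Rw1, w0Rw2, w1Rw1, w1Rw2, w2Rw2
Branch closes: c and not c both at w2.
Every branch closes (one shown): valid in S4, hence also in S5 (every theorem of S4 is a theorem of S5).
T-tableau for the negation not (Dia Dia (c implies not c) implies Dia (c implies not c)):
1. not (Dia Dia (c implies not c) implies Dia (c implies not c)), w0
2. Dia Dia (c implies not c), w0
3. not Dia (c implies not c), w0
4. not (c implies not c), w0
5. c, w0
6. Dia (c implies not c), w1
7. not (c implies not c), w1
8. c, w1
9. c implies not c, w2
10. not c, w2
Accessibility: w0Rw0, w0Rw1, w1Rw1, w1Rw2, w2Rw2
Complete open branch: countermodel on a T-frame, so not valid in T, nor in K (the same frame is also a K-frame).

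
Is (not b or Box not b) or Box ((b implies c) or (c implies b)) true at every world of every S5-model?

Valid

Tableau for the negation not ((not b or Box not b) or Box ((b implies c) or (c implies b))):
1. not ((not b or Box not b) or Box ((b implies c) or (c implies b))), w0
2. not (not b or Box not b), w0
3. not Box ((b implies c) or (c implies b)), w0
4. b, w0
5. not Box not b, w0
6. not ((b implies c) or (c implies b)), w1
7. not (b implies c), w1
8. not (c implies b), w1
9. b, w1
10. not c, w1
11. c, w1
12. not b, w1
Accessibility: w0Rw0, w0Rw1, w1Rw0, w1Rw1
Branch closes: c and not c both at w1.
All branches of the negation close; one closing branch shown above.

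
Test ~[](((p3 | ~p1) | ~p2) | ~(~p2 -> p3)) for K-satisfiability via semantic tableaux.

1. ~[](((p3 | ~p1) | ~p2) | ~(~p2 -> p3)), w0
2. ~(((p3 | ~p1) | ~p2) | ~(~p2 -> p3)), w1
3. ~((p3 | ~p1) | ~p2), w1
4. ~p2 -> p3, w1
5. ~(p3 | ~p1), w1
6. p2, w1
7. ~p3, w1
8. p1, w1
Accessibility: w0Rw1

Satisfiable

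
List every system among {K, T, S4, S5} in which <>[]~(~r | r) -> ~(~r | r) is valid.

K-tableau for the negation ~(<>[]~(~r | r) -> ~(~r | r)):
1. ~(<>[]~(~r | r) -> ~(~r | r)), w0
2. <>[]~(~r | r), w0   [~->-rule on 1]
3. ~r | r, w0   [~->-rule on 1]
4. r, w0   [|-rule on 3 (branches; this branch)]
5. []~(~r | r), w1   [<>-rule on 2: fresh world w1, w0Rw1]
Accessibility: w0Rw1
Complete open branch: countermodel on a K-frame, so not valid in K.
T-tableau for the negation ~(<>[]~(~r | r) -> ~(~r | r)):
1. ~(<>[]~(~r | r) -> ~(~r | r)), w0
2. <>[]~(~r | r), w0   [~->-rule on 1]
3. ~r | r, w0   [~->-rule on 1]
4. r, w0   [|-rule on 3 (branches; this branch)]
5. []~(~r | r), w1   [<>-rule on 2: fresh world w1, w0Rw1]
6. ~(~r | r), w1   [[]-rule on 5 via w1Rw1]
7. r, w1   [~|-rule on 6]
8. ~r, w1   [~|-rule on 6]
Accessibility: w0Rw0, w0Rw1, w1Rw1
Branch closes: r and ~r both at w1.
Every branch closes (one shown): valid in T, hence also in S4, S5 (every theorem of T is a theorem of S4 and S5).

T, S4, S5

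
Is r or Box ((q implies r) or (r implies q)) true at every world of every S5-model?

Tableau for the negation not (r or Box ((q implies r) or (r implies q))):
1. not (r or Box ((q implies r) or (r implies q))), 0
2. not r, 0
3. not Box ((q implies r) or (r implies q)), 0
4. not ((q implies r) or (r implies q)), 1
5. not (q implies r), 1
6. not (r implies q), 1
7. q, 1
8. not r, 1
9. r, 1
10. not q, 1
Accessibility: 0R0, 0R1, 1R0, 1R1
Branch closes: r and not r both at 1.
Every branch of the negation's tableau closes; the branch above is one of them.

Valid in S5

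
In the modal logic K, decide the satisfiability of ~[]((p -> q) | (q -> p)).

No, unsatisfiable

1. ~[]((p -> q) | (q -> p)), w0
2. ~((p -> q) | (q -> p)), w1
3. ~(p -> q), w1
4. ~(q -> p), w1
5. p, w1
6. ~q, w1
7. q, w1
8. ~p, w1
Accessibility: w0Rw1
Branch closes: q and ~q both at w1.
Every branch closes; the branch above is one of them.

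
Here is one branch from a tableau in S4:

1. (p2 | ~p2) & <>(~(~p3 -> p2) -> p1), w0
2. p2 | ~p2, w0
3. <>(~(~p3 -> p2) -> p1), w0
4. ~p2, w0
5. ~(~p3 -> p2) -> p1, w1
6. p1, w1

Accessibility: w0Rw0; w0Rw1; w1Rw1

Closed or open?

No atom appears with both signs at the same world.

Not closed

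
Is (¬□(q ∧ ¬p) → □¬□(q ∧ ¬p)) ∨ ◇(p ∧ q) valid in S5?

Tableau for the negation ¬((¬□(q ∧ ¬p) → □¬□(q ∧ ¬p)) ∨ ◇(p ∧ q)):
1. ¬((¬□(q ∧ ¬p) → □¬□(q ∧ ¬p)) ∨ ◇(p ∧ q)), 0
2. ¬(¬□(q ∧ ¬p) → □¬□(q ∧ ¬p)), 0
3. ¬◇(p ∧ q), 0
4. ¬□(q ∧ ¬p), 0
5. ¬□¬□(q ∧ ¬p), 0
6. ¬(p ∧ q), 0
7. ¬p, 0
8. ¬(q ∧ ¬p), 1
9. ¬(p ∧ q), 1
10. p, 1
11. ¬q, 1
12. □(q ∧ ¬p), 2
13. ¬(p ∧ q), 2
14. q ∧ ¬p, 0
15. q, 0
16. q ∧ ¬p, 1
17. q, 1
18. ¬p, 1
Accessibility: 0R0, 0R1, 0R2, 1R0, 1R1, 1R2, 2R0, 2R1, 2R2
Branch closes: q and ¬q both at 1.
All branches of the negation close; one closing branch shown above.

Valid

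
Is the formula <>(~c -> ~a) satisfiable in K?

1. <>(~c -> ~a), w0
2. ~c -> ~a, w1   [<>-rule on 1: fresh world w1, w0Rw1]
3. ~a, w1   [->-rule on 2 (branches; this branch)]
Accessibility: w0Rw1

Yes, satisfiable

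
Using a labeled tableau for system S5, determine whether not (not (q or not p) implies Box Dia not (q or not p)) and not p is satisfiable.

1. not (not (q or not p) implies Box Dia not (q or not p)) and not p, u
2. not (not (q or not p) implies Box Dia not (q or not p)), u   [and-rule on 1]
3. not p, u   [and-rule on 1]
4. not (q or not p), u   [neg-implies-rule on 2]
5. not Box Dia not (q or not p), u   [neg-implies-rule on 2]
6. not q, u   [neg-or-rule on 4]
7. p, u   [neg-or-rule on 4]
Accessibility: uRu
Branch closes: p and not p both at u.
All branches of the tableau close; one closing branch shown above.

Unsatisfiable (every branch closes)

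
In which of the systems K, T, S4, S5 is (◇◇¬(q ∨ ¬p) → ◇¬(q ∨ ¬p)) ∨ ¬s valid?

S4-tableau for the negation ¬((◇◇¬(q ∨ ¬p) → ◇¬(q ∨ ¬p)) ∨ ¬s):
1. ¬((◇◇¬(q ∨ ¬p) → ◇¬(q ∨ ¬p)) ∨ ¬s), 0
2. ¬(◇◇¬(q ∨ ¬p) → ◇¬(q ∨ ¬p)), 0
3. s, 0
4. ◇◇¬(q ∨ ¬p), 0
5. ¬◇¬(q ∨ ¬p), 0
6. q ∨ ¬p, 0
7. ¬p, 0
8. ◇¬(q ∨ ¬p), 1
9. q ∨ ¬p, 1
10. ¬p, 1
11. ¬(q ∨ ¬p), 2
12. ¬q, 2
13. p, 2
14. q ∨ ¬p, 2
15. ¬p, 2
Accessibility: 0R0, 0R1, 0R2, 1R1, 1R2, 2R2
Branch closes: p and ¬p both at 2.
Every branch closes (one shown): valid in S4, hence also in S5 (every theorem of S4 is a theorem of S5).
T-tableau for the negation ¬((◇◇¬(q ∨ ¬p) → ◇¬(q ∨ ¬p)) ∨ ¬s):
1. ¬((◇◇¬(q ∨ ¬p) → ◇¬(q ∨ ¬p)) ∨ ¬s), 0
2. ¬(◇◇¬(q ∨ ¬p) → ◇¬(q ∨ ¬p)), 0
3. s, 0
4. ◇◇¬(q ∨ ¬p), 0
5. ¬◇¬(q ∨ ¬p), 0
6. q ∨ ¬p, 0
7. ¬p, 0
8. ◇¬(q ∨ ¬p), 1
9. q ∨ ¬p, 1
10. ¬p, 1
11. ¬(q ∨ ¬p), 2
12. ¬q, 2
13. p, 2
Accessibility: 0R0, 0R1, 1R1, 1R2, 2R2
Complete open branch: countermodel on a T-frame, so not valid in T, nor in K (the same frame is also a K-frame).

S4, S5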